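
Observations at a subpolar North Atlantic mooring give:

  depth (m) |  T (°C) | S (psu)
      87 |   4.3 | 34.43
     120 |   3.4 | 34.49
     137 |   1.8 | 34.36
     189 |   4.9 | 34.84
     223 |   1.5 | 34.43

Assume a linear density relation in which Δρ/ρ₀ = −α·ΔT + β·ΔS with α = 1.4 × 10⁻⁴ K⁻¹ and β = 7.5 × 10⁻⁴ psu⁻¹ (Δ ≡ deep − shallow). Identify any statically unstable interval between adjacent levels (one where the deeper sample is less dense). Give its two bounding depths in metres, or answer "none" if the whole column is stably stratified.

Evaluate Δρ/ρ₀ = −αΔT + βΔS across each adjacent pair:
  87–120 m: −αΔT+βΔS = −(1.4 × 10⁻⁴)(-0.9)+(7.5 × 10⁻⁴)(+0.06) = 1.7 × 10⁻⁴ → stable
  120–137 m: −αΔT+βΔS = −(1.4 × 10⁻⁴)(-1.6)+(7.5 × 10⁻⁴)(-0.13) = 1.3 × 10⁻⁴ → stable
  137–189 m: −αΔT+βΔS = −(1.4 × 10⁻⁴)(+3.1)+(7.5 × 10⁻⁴)(+0.48) = -7.4 × 10⁻⁵ → UNSTABLE
  189–223 m: −αΔT+βΔS = −(1.4 × 10⁻⁴)(-3.4)+(7.5 × 10⁻⁴)(-0.41) = 1.7 × 10⁻⁴ → stable
The 137–189 m interval has Δρ < 0: lighter water underlies denser water.

137–189 m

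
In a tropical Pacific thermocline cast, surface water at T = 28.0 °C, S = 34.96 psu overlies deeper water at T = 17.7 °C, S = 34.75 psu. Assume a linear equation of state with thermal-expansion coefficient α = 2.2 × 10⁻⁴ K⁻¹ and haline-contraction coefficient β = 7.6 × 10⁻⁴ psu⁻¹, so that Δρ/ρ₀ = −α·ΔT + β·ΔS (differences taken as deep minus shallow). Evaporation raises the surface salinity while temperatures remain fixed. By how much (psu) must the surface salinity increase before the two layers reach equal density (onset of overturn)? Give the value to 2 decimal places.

Neutral buoyancy requires −α(T_deep − T_surf) + β(S_deep − S_surf′) = 0.
S_surf′ = S_deep − (α/β)·ΔT = 34.75 − (2.2 × 10⁻⁴/7.6 × 10⁻⁴)·(-10.3) = 37.7316 psu.
Increase required: 37.7316 − 34.96 = 2.7716 psu.

2.77 psu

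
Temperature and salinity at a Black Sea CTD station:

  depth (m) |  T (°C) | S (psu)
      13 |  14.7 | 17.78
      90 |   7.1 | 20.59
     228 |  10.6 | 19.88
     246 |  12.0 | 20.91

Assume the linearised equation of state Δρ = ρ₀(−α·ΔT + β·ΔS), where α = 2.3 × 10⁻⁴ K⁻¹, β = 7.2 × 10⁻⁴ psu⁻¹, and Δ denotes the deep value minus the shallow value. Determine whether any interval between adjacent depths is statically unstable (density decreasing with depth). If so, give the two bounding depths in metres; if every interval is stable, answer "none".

Evaluate Δρ/ρ₀ = −αΔT + βΔS across each adjacent pair:
  13–90 m: −αΔT+βΔS = −(2.3 × 10⁻⁴)(-7.6)+(7.2 × 10⁻⁴)(+2.81) = 3.8 × 10⁻³ → stable
  90–228 m: −αΔT+βΔS = −(2.3 × 10⁻⁴)(+3.5)+(7.2 × 10⁻⁴)(-0.71) = -1.3 × 10⁻³ → UNSTABLE
  228–246 m: −αΔT+βΔS = −(2.3 × 10⁻⁴)(+1.4)+(7.2 × 10⁻⁴)(+1.03) = 4.2 × 10⁻⁴ → stable
The 90–228 m interval has Δρ < 0: lighter water underlies denser water.

90–228 m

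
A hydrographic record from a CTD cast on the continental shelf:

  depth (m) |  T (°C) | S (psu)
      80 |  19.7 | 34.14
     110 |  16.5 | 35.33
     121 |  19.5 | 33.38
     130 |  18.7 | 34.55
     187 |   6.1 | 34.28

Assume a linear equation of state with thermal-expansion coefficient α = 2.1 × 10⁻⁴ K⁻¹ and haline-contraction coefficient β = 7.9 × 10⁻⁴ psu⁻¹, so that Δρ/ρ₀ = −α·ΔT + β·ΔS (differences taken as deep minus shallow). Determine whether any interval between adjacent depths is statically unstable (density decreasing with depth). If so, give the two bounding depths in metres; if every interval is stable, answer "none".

110–121 m

Evaluate Δρ/ρ₀ = −αΔT + βΔS across each adjacent pair:
  80–110 m: −αΔT+βΔS = −(2.1 × 10⁻⁴)(-3.2)+(7.9 × 10⁻⁴)(+1.19) = 1.6 × 10⁻³ → stable
  110–121 m: −αΔT+βΔS = −(2.1 × 10⁻⁴)(+3.0)+(7.9 × 10⁻⁴)(-1.95) = -2.2 × 10⁻³ → UNSTABLE
  121–130 m: −αΔT+βΔS = −(2.1 × 10⁻⁴)(-0.8)+(7.9 × 10⁻⁴)(+1.17) = 1.1 × 10⁻³ → stable
  130–187 m: −αΔT+βΔS = −(2.1 × 10⁻⁴)(-12.6)+(7.9 × 10⁻⁴)(-0.27) = 2.4 × 10⁻³ → stable
The 110–121 m interval has Δρ < 0: lighter water underlies denser water.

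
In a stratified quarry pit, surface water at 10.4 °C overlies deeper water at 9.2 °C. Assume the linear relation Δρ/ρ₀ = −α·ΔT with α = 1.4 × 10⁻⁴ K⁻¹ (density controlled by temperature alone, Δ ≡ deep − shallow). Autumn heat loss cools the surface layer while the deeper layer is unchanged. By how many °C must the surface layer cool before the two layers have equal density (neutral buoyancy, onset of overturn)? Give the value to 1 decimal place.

With temperature the only control, equal density requires T_surf′ = T_deep.
T_surf′ = 9.2 °C.
Cooling required: 10.4 − 9.2 = 1.2 °C.

1.2 °C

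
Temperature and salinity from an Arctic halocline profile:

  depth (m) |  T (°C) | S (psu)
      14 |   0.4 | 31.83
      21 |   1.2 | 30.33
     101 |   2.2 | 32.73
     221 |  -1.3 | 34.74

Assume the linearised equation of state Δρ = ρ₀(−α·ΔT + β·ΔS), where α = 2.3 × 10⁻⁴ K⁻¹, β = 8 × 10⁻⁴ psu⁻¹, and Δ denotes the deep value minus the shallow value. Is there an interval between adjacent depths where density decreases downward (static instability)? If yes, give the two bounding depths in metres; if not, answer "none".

Evaluate Δρ/ρ₀ = −αΔT + βΔS across each adjacent pair:
  14–21 m: −αΔT+βΔS = −(2.3 × 10⁻⁴)(+0.8)+(8 × 10⁻⁴)(-1.50) = -1.4 × 10⁻³ → UNSTABLE
  21–101 m: −αΔT+βΔS = −(2.3 × 10⁻⁴)(+1.0)+(8 × 10⁻⁴)(+2.40) = 1.7 × 10⁻³ → stable
  101–221 m: −αΔT+βΔS = −(2.3 × 10⁻⁴)(-3.5)+(8 × 10⁻⁴)(+2.01) = 2.4 × 10⁻³ → stable
The 14–21 m interval has Δρ < 0: lighter water underlies denser water.

14–21 m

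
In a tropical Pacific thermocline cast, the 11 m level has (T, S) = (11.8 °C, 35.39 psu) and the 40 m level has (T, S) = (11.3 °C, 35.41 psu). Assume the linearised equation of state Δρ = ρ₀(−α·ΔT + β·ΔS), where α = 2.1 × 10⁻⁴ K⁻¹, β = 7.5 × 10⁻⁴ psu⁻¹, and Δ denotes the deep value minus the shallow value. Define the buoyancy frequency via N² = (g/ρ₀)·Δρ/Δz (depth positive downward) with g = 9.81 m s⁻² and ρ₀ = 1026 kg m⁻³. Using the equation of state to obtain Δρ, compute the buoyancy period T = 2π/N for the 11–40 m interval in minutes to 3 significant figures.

16.4 min

ΔT = -0.5 K, ΔS = +0.02 psu (deep − shallow).
Δρ/ρ₀ = −αΔT + βΔS = 1.05 × 10⁻⁴ + 1.50 × 10⁻⁵ = 1.20 × 10⁻⁴, so Δρ ≈ 0.1231 kg m⁻³.
N² = (g/ρ₀)·Δρ/Δz = g·(Δρ/ρ₀)/Δz = 9.81 × 1.20 × 10⁻⁴ / 29 = 4.0593 × 10⁻⁵ s⁻².
N = √(4.0593 × 10⁻⁵) = 6.3713 × 10⁻³ rad s⁻¹ → T = 2π/N = 986.17 s = 16.436 min ≈ 16.4 min.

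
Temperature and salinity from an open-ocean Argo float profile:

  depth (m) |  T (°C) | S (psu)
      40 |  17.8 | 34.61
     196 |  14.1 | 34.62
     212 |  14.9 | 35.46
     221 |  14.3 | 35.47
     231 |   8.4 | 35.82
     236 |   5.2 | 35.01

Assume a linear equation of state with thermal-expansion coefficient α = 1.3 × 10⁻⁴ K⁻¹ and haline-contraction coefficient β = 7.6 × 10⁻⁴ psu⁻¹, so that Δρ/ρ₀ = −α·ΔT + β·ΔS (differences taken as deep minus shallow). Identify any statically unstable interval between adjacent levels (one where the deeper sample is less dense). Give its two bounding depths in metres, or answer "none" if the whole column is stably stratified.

231–236 m

Evaluate Δρ/ρ₀ = −αΔT + βΔS across each adjacent pair:
  40–196 m: −αΔT+βΔS = −(1.3 × 10⁻⁴)(-3.7)+(7.6 × 10⁻⁴)(+0.01) = 4.9 × 10⁻⁴ → stable
  196–212 m: −αΔT+βΔS = −(1.3 × 10⁻⁴)(+0.8)+(7.6 × 10⁻⁴)(+0.84) = 5.3 × 10⁻⁴ → stable
  212–221 m: −αΔT+βΔS = −(1.3 × 10⁻⁴)(-0.6)+(7.6 × 10⁻⁴)(+0.01) = 8.6 × 10⁻⁵ → stable
  221–231 m: −αΔT+βΔS = −(1.3 × 10⁻⁴)(-5.9)+(7.6 × 10⁻⁴)(+0.35) = 1.0 × 10⁻³ → stable
  231–236 m: −αΔT+βΔS = −(1.3 × 10⁻⁴)(-3.2)+(7.6 × 10⁻⁴)(-0.81) = -2.0 × 10⁻⁴ → UNSTABLE
The 231–236 m interval has Δρ < 0: lighter water underlies denser water.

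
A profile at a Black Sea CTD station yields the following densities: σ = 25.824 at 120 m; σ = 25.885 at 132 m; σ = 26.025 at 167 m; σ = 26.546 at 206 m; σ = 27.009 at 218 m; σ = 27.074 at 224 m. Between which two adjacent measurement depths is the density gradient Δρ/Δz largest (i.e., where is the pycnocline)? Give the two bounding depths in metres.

Compute the density gradient over each adjacent pair:
  120–132 m: Δρ/Δz = 0.061/12 = 5.1 × 10⁻³ kg m⁻⁴
  132–167 m: Δρ/Δz = 0.140/35 = 4.0 × 10⁻³ kg m⁻⁴
  167–206 m: Δρ/Δz = 0.521/39 = 0.013 kg m⁻⁴
  206–218 m: Δρ/Δz = 0.463/12 = 0.039 kg m⁻⁴
  218–224 m: Δρ/Δz = 0.065/6 = 0.011 kg m⁻⁴
The largest gradient is in the 206–218 m interval — the pycnocline.

206–218 m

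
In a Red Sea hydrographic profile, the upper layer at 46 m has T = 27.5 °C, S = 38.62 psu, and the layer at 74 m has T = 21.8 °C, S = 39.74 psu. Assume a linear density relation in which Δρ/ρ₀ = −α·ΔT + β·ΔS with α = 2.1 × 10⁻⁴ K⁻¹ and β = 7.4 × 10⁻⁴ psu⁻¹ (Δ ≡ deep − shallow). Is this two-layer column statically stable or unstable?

ΔT = 21.8 − 27.5 = -5.7 K and ΔS = 39.74 − 38.62 = +1.12 psu (deep − shallow).
−αΔT = 1.197 × 10⁻³; βΔS = 8.288 × 10⁻⁴; sum Δρ/ρ₀ = 2.0258 × 10⁻³.
Δρ/ρ₀ > 0, so Δρ > 0: deeper water is denser → statically stable.

stable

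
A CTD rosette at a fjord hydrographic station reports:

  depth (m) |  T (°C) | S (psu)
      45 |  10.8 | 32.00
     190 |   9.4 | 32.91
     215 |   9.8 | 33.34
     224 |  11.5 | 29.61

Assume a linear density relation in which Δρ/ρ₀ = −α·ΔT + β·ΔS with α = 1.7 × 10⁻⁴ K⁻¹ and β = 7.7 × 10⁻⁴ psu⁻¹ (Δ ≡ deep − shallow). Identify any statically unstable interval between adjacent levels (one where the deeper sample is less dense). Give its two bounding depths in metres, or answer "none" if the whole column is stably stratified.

Evaluate Δρ/ρ₀ = −αΔT + βΔS across each adjacent pair:
  45–190 m: −αΔT+βΔS = −(1.7 × 10⁻⁴)(-1.4)+(7.7 × 10⁻⁴)(+0.91) = 9.4 × 10⁻⁴ → stable
  190–215 m: −αΔT+βΔS = −(1.7 × 10⁻⁴)(+0.4)+(7.7 × 10⁻⁴)(+0.43) = 2.6 × 10⁻⁴ → stable
  215–224 m: −αΔT+βΔS = −(1.7 × 10⁻⁴)(+1.7)+(7.7 × 10⁻⁴)(-3.73) = -3.2 × 10⁻³ → UNSTABLE
The 215–224 m interval has Δρ < 0: lighter water underlies denser water.

215–224 m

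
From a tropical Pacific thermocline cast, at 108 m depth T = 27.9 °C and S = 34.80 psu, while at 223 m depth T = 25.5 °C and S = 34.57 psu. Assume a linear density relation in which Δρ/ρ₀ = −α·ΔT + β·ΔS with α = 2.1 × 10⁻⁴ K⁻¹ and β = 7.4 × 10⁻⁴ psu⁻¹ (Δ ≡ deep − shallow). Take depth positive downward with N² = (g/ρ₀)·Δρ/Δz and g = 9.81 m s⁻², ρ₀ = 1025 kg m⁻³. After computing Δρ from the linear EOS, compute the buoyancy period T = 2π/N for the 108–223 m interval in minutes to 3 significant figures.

ΔT = -2.4 K, ΔS = -0.23 psu (deep − shallow).
Δρ/ρ₀ = −αΔT + βΔS = 5.04 × 10⁻⁴ − 1.702 × 10⁻⁴ = 3.338 × 10⁻⁴, so Δρ ≈ 0.3421 kg m⁻³.
N² = (g/ρ₀)·Δρ/Δz = g·(Δρ/ρ₀)/Δz = 9.81 × 3.338 × 10⁻⁴ / 115 = 2.8475 × 10⁻⁵ s⁻².
N = √(2.8475 × 10⁻⁵) = 5.3362 × 10⁻³ rad s⁻¹ → T = 2π/N = 1.1775 × 10³ s = 19.625 min ≈ 19.6 min.

19.6 min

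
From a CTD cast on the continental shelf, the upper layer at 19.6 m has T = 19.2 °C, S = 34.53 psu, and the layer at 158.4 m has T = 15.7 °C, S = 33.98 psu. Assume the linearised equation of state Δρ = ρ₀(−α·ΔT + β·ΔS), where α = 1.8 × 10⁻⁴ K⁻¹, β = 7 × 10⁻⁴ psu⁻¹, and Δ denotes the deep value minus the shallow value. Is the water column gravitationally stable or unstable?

stable

ΔT = 15.7 − 19.2 = -3.5 K and ΔS = 33.98 − 34.53 = -0.55 psu (deep − shallow).
−αΔT = 6.30 × 10⁻⁴; βΔS = -3.85 × 10⁻⁴; sum Δρ/ρ₀ = 2.45 × 10⁻⁴.
Δρ/ρ₀ > 0, so Δρ > 0: deeper water is denser → statically stable.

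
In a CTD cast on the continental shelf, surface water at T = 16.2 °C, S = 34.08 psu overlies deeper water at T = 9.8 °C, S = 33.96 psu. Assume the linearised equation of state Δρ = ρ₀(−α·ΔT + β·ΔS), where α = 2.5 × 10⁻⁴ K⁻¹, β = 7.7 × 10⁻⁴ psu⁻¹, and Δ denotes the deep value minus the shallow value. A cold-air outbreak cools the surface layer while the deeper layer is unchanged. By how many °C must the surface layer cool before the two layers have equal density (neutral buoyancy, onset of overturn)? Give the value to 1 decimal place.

6.0 °C

Neutral buoyancy requires Δρ = 0, i.e. −α(T_deep − T_surf′) + β(S_deep − S_surf) = 0.
T_surf′ = T_deep − (β/α)·ΔS = 9.8 − (7.7 × 10⁻⁴/2.5 × 10⁻⁴)·(-0.12) = 10.170 °C.
Cooling required: 16.2 − (10.170) = 6.030 °C.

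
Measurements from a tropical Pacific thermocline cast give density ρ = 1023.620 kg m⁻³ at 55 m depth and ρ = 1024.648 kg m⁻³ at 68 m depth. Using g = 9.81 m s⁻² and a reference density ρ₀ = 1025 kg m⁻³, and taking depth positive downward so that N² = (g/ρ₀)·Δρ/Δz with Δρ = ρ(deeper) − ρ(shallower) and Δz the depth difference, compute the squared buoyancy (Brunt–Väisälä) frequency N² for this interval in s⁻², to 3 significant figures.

Δρ = 1024.648 − 1023.620 = 1.028 kg m⁻³ over Δz = 68 − 55 = 13 m.
N² = (9.81/1025) × (1.028/13) = 7.5682 × 10⁻⁴ s⁻² ≈ 7.57 × 10⁻⁴ s⁻².

7.57 × 10⁻⁴ s⁻²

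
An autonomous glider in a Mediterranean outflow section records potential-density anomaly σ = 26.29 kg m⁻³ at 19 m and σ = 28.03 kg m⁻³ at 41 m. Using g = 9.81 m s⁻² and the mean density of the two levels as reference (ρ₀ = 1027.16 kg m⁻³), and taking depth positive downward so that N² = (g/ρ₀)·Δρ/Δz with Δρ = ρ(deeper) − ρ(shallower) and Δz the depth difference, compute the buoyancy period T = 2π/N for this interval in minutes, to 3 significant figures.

3.81 min

Δρ = 1028.03 − 1026.29 = 1.74 kg m⁻³ over Δz = 41 − 19 = 22 m.
N² = (9.81/1027.16) × (1.74/22) = 7.5537 × 10⁻⁴ s⁻².
N = √(7.5537 × 10⁻⁴) = 0.027484 rad s⁻¹, so T = 2π/N = 228.61 s = 3.8102 min ≈ 3.81 min.
A positive N² confirms static stability across the interval.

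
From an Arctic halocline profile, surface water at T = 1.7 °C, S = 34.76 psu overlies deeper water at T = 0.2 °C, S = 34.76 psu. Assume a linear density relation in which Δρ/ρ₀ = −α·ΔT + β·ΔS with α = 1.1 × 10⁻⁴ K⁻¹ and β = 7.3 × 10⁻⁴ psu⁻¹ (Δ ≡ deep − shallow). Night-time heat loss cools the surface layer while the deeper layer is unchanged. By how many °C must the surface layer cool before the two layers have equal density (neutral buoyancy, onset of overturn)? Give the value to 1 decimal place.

1.5 °C

Neutral buoyancy requires Δρ = 0, i.e. −α(T_deep − T_surf′) + β(S_deep − S_surf) = 0.
T_surf′ = T_deep − (β/α)·ΔS = 0.2 − (7.3 × 10⁻⁴/1.1 × 10⁻⁴)·(+0.00) = 0.200 °C.
Cooling required: 1.7 − (0.200) = 1.500 °C.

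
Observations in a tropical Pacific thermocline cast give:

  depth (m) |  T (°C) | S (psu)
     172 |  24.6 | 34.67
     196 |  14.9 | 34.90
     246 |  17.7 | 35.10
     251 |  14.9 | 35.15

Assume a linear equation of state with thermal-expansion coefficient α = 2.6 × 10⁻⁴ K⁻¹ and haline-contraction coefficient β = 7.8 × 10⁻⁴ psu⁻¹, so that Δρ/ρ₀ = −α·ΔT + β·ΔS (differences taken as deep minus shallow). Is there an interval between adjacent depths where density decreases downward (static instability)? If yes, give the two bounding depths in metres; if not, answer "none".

196–246 m

Evaluate Δρ/ρ₀ = −αΔT + βΔS across each adjacent pair:
  172–196 m: −αΔT+βΔS = −(2.6 × 10⁻⁴)(-9.7)+(7.8 × 10⁻⁴)(+0.23) = 2.7 × 10⁻³ → stable
  196–246 m: −αΔT+βΔS = −(2.6 × 10⁻⁴)(+2.8)+(7.8 × 10⁻⁴)(+0.20) = -5.7 × 10⁻⁴ → UNSTABLE
  246–251 m: −αΔT+βΔS = −(2.6 × 10⁻⁴)(-2.8)+(7.8 × 10⁻⁴)(+0.05) = 7.7 × 10⁻⁴ → stable
The 196–246 m interval has Δρ < 0: lighter water underlies denser water.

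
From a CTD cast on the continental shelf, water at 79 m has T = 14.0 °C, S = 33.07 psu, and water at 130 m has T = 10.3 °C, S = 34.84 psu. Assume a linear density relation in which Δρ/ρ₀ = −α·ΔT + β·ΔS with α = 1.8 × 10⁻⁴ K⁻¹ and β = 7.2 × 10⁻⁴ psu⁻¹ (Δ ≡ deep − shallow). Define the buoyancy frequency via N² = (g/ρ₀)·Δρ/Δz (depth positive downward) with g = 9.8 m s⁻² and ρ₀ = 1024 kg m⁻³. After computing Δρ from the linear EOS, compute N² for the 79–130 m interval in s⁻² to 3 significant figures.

3.73 × 10⁻⁴ s⁻²

ΔT = -3.7 K, ΔS = +1.77 psu (deep − shallow).
Δρ/ρ₀ = −αΔT + βΔS = 6.66 × 10⁻⁴ + 1.2744 × 10⁻³ = 1.9404 × 10⁻³, so Δρ ≈ 1.987 kg m⁻³.
N² = (g/ρ₀)·Δρ/Δz = g·(Δρ/ρ₀)/Δz = 9.8 × 1.9404 × 10⁻³ / 51 = 3.7286 × 10⁻⁴ s⁻² ≈ 3.73 × 10⁻⁴ s⁻².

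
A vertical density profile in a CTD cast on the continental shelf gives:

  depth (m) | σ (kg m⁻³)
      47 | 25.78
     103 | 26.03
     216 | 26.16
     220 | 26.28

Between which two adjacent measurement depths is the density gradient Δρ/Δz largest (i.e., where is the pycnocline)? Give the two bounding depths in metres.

216–220 m

Compute the density gradient over each adjacent pair:
  47–103 m: Δρ/Δz = 0.25/56 = 4.5 × 10⁻³ kg m⁻⁴
  103–216 m: Δρ/Δz = 0.13/113 = 1.2 × 10⁻³ kg m⁻⁴
  216–220 m: Δρ/Δz = 0.12/4 = 0.030 kg m⁻⁴
The largest gradient is in the 216–220 m interval — the pycnocline.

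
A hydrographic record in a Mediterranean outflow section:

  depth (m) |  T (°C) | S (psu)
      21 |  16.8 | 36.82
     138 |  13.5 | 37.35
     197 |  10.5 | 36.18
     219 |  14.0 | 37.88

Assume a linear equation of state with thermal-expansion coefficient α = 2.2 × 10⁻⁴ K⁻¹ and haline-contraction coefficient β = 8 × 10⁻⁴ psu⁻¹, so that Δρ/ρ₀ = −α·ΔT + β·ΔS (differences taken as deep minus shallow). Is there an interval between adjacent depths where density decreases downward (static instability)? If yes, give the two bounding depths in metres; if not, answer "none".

138–197 m

Evaluate Δρ/ρ₀ = −αΔT + βΔS across each adjacent pair:
  21–138 m: −αΔT+βΔS = −(2.2 × 10⁻⁴)(-3.3)+(8 × 10⁻⁴)(+0.53) = 1.1 × 10⁻³ → stable
  138–197 m: −αΔT+βΔS = −(2.2 × 10⁻⁴)(-3.0)+(8 × 10⁻⁴)(-1.17) = -2.8 × 10⁻⁴ → UNSTABLE
  197–219 m: −αΔT+βΔS = −(2.2 × 10⁻⁴)(+3.5)+(8 × 10⁻⁴)(+1.70) = 5.9 × 10⁻⁴ → stable
The 138–197 m interval has Δρ < 0: lighter water underlies denser water.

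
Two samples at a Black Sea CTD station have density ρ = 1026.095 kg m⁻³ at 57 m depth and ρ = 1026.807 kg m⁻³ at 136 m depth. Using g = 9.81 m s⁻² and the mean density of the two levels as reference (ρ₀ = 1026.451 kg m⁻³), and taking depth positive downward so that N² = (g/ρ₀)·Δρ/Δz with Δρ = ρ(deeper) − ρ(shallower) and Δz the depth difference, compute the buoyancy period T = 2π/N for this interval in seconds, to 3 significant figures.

Δρ = 1026.807 − 1026.095 = 0.712 kg m⁻³ over Δz = 136 − 57 = 79 m.
N² = (9.81/1026.451) × (0.712/79) = 8.6136 × 10⁻⁵ s⁻².
N = √(8.6136 × 10⁻⁵) = 9.2809 × 10⁻³ rad s⁻¹, so T = 2π/N = 677.00 s ≈ 677 s.

677 s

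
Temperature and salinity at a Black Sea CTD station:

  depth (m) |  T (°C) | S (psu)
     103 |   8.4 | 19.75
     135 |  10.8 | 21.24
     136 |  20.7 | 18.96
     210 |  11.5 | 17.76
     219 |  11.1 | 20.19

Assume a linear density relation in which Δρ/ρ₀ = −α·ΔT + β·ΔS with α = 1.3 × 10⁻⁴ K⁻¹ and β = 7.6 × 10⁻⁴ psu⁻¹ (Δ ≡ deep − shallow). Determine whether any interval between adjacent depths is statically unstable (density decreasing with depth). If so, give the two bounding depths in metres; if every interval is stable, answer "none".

135–136 m

Evaluate Δρ/ρ₀ = −αΔT + βΔS across each adjacent pair:
  103–135 m: −αΔT+βΔS = −(1.3 × 10⁻⁴)(+2.4)+(7.6 × 10⁻⁴)(+1.49) = 8.2 × 10⁻⁴ → stable
  135–136 m: −αΔT+βΔS = −(1.3 × 10⁻⁴)(+9.9)+(7.6 × 10⁻⁴)(-2.28) = -3.0 × 10⁻³ → UNSTABLE
  136–210 m: −αΔT+βΔS = −(1.3 × 10⁻⁴)(-9.2)+(7.6 × 10⁻⁴)(-1.20) = 2.8 × 10⁻⁴ → stable
  210–219 m: −αΔT+βΔS = −(1.3 × 10⁻⁴)(-0.4)+(7.6 × 10⁻⁴)(+2.43) = 1.9 × 10⁻³ → stable
The 135–136 m interval has Δρ < 0: lighter water underlies denser water.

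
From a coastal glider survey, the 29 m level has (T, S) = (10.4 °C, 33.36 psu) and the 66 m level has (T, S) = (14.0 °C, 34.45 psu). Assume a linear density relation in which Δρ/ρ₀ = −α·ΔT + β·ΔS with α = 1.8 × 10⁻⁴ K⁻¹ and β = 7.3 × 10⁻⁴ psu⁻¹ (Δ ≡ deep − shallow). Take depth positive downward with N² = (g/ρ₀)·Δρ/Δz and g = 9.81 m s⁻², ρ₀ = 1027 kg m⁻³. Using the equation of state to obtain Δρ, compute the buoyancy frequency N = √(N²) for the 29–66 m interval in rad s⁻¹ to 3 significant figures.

6.26 × 10⁻³ rad s⁻¹

ΔT = +3.6 K, ΔS = +1.09 psu (deep − shallow).
Δρ/ρ₀ = −αΔT + βΔS = -6.48 × 10⁻⁴ + 7.957 × 10⁻⁴ = 1.477 × 10⁻⁴, so Δρ ≈ 0.1517 kg m⁻³.
N² = (g/ρ₀)·Δρ/Δz = g·(Δρ/ρ₀)/Δz = 9.81 × 1.477 × 10⁻⁴ / 37 = 3.9160 × 10⁻⁵ s⁻².
N = √(3.9160 × 10⁻⁵) = 6.2578 × 10⁻³ rad s⁻¹ ≈ 6.26 × 10⁻³ rad s⁻¹.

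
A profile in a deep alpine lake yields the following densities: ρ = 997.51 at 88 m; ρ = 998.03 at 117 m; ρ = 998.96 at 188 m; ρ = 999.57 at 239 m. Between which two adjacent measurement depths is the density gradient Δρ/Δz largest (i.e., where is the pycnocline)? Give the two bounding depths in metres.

Compute the density gradient over each adjacent pair:
  88–117 m: Δρ/Δz = 0.52/29 = 0.018 kg m⁻⁴
  117–188 m: Δρ/Δz = 0.93/71 = 0.013 kg m⁻⁴
  188–239 m: Δρ/Δz = 0.61/51 = 0.012 kg m⁻⁴
The largest gradient is in the 88–117 m interval — the pycnocline.

88–117 m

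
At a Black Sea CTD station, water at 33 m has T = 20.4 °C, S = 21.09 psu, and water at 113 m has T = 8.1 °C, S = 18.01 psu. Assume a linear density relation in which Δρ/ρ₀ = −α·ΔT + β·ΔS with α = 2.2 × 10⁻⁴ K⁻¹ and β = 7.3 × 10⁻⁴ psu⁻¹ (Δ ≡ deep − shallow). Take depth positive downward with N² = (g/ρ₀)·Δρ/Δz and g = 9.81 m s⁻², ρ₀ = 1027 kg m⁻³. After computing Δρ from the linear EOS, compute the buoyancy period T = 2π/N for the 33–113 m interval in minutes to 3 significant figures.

14.0 min

ΔT = -12.3 K, ΔS = -3.08 psu (deep − shallow).
Δρ/ρ₀ = −αΔT + βΔS = 2.706 × 10⁻³ − 2.2484 × 10⁻³ = 4.576 × 10⁻⁴, so Δρ ≈ 0.4700 kg m⁻³.
N² = (g/ρ₀)·Δρ/Δz = g·(Δρ/ρ₀)/Δz = 9.81 × 4.576 × 10⁻⁴ / 80 = 5.6113 × 10⁻⁵ s⁻².
N = √(5.6113 × 10⁻⁵) = 7.4909 × 10⁻³ rad s⁻¹ → T = 2π/N = 838.78 s = 13.980 min ≈ 14.0 min.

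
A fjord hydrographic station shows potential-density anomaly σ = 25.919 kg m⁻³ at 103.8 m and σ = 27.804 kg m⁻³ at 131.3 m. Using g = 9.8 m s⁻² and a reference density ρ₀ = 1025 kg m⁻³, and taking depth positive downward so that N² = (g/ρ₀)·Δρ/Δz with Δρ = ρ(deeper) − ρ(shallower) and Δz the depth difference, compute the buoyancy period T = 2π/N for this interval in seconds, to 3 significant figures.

245 s

Δρ = 1027.804 − 1025.919 = 1.885 kg m⁻³ over Δz = 131.3 − 103.8 = 27.5 m.
N² = (9.8/1025) × (1.885/27.5) = 6.5536 × 10⁻⁴ s⁻².
N = √(6.5536 × 10⁻⁴) = 0.025600 rad s⁻¹, so T = 2π/N = 245.44 s ≈ 245 s.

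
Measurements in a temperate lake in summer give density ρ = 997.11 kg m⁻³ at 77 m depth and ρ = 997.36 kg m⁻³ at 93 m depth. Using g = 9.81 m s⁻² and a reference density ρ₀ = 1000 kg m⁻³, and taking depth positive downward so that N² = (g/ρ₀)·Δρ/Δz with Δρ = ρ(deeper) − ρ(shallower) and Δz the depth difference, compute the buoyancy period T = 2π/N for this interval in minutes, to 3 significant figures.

8.46 min

Δρ = 997.36 − 997.11 = 0.25 kg m⁻³ over Δz = 93 − 77 = 16 m.
N² = (9.81/1000) × (0.25/16) = 1.5328 × 10⁻⁴ s⁻².
N = √(1.5328 × 10⁻⁴) = 0.012381 rad s⁻¹, so T = 2π/N = 507.49 s = 8.4582 min ≈ 8.46 min.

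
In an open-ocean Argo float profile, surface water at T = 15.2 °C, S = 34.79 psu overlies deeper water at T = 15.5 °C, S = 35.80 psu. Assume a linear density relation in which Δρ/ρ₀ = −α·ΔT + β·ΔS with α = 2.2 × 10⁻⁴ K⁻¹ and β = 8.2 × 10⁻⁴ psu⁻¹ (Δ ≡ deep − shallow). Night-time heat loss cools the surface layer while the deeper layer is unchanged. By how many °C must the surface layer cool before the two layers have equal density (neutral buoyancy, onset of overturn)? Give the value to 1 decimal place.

Neutral buoyancy requires Δρ = 0, i.e. −α(T_deep − T_surf′) + β(S_deep − S_surf) = 0.
T_surf′ = T_deep − (β/α)·ΔS = 15.5 − (8.2 × 10⁻⁴/2.2 × 10⁻⁴)·(+1.01) = 11.735 °C.
Cooling required: 15.2 − (11.735) = 3.465 °C.

3.5 °C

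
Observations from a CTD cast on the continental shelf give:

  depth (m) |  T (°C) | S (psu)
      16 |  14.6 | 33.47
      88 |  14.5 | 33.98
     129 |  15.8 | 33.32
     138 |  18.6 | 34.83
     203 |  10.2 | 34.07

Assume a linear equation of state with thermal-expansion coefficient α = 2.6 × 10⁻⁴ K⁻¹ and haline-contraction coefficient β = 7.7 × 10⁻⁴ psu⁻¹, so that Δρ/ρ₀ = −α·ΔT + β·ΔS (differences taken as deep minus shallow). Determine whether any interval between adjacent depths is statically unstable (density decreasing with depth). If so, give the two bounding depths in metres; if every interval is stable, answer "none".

88–129 m

Evaluate Δρ/ρ₀ = −αΔT + βΔS across each adjacent pair:
  16–88 m: −αΔT+βΔS = −(2.6 × 10⁻⁴)(-0.1)+(7.7 × 10⁻⁴)(+0.51) = 4.2 × 10⁻⁴ → stable
  88–129 m: −αΔT+βΔS = −(2.6 × 10⁻⁴)(+1.3)+(7.7 × 10⁻⁴)(-0.66) = -8.5 × 10⁻⁴ → UNSTABLE
  129–138 m: −αΔT+βΔS = −(2.6 × 10⁻⁴)(+2.8)+(7.7 × 10⁻⁴)(+1.51) = 4.3 × 10⁻⁴ → stable
  138–203 m: −αΔT+βΔS = −(2.6 × 10⁻⁴)(-8.4)+(7.7 × 10⁻⁴)(-0.76) = 1.6 × 10⁻³ → stable
The 88–129 m interval has Δρ < 0: lighter water underlies denser water.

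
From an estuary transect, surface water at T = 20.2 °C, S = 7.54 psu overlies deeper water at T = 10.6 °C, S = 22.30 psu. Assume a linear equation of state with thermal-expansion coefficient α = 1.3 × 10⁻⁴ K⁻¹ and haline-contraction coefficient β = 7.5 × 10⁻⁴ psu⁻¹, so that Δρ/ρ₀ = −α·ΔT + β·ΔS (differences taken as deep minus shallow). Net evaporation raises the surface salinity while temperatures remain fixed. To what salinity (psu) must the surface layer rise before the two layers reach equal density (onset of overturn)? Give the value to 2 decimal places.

Neutral buoyancy requires −α(T_deep − T_surf) + β(S_deep − S_surf′) = 0.
S_surf′ = S_deep − (α/β)·ΔT = 22.30 − (1.3 × 10⁻⁴/7.5 × 10⁻⁴)·(-9.6) = 23.9640 psu.
Increase required: 23.9640 − 7.54 = 16.4240 psu.

23.96 psu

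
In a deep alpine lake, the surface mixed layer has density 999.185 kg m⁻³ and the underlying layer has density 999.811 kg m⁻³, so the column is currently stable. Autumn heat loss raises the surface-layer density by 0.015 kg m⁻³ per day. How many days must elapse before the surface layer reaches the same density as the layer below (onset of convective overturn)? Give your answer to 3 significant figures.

Density deficit of the surface layer: 999.811 − 999.185 = 0.626 kg m⁻³.
Required change = 0.626 / 0.015 = 41.7 days.

41.7 days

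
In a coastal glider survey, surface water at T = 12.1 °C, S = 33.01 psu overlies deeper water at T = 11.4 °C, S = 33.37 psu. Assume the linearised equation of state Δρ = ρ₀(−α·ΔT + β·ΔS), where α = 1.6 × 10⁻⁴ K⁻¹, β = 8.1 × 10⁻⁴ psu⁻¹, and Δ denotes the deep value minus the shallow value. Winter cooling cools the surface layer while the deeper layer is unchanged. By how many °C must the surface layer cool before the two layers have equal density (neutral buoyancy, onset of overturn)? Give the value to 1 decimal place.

Neutral buoyancy requires Δρ = 0, i.e. −α(T_deep − T_surf′) + β(S_deep − S_surf) = 0.
T_surf′ = T_deep − (β/α)·ΔS = 11.4 − (8.1 × 10⁻⁴/1.6 × 10⁻⁴)·(+0.36) = 9.578 °C.
Cooling required: 12.1 − (9.578) = 2.522 °C.

2.5 °C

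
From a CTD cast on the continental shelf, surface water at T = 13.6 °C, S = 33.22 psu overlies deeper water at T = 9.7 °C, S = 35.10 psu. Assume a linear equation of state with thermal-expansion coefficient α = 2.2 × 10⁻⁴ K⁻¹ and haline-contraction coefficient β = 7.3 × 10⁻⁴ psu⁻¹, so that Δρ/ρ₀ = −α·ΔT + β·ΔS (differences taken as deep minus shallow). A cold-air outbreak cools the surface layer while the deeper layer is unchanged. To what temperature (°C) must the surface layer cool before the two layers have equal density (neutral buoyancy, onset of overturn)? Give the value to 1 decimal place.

Neutral buoyancy requires Δρ = 0, i.e. −α(T_deep − T_surf′) + β(S_deep − S_surf) = 0.
T_surf′ = T_deep − (β/α)·ΔS = 9.7 − (7.3 × 10⁻⁴/2.2 × 10⁻⁴)·(+1.88) = 3.462 °C.
Cooling required: 13.6 − (3.462) = 10.138 °C.

3.5 °C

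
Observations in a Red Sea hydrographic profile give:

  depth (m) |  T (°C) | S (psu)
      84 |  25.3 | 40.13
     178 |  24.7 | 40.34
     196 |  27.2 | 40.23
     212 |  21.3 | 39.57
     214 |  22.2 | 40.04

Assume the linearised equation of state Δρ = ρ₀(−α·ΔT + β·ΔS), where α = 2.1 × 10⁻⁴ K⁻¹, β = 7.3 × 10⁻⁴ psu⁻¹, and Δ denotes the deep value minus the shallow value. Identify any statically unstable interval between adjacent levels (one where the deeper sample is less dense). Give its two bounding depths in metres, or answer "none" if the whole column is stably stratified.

Evaluate Δρ/ρ₀ = −αΔT + βΔS across each adjacent pair:
  84–178 m: −αΔT+βΔS = −(2.1 × 10⁻⁴)(-0.6)+(7.3 × 10⁻⁴)(+0.21) = 2.8 × 10⁻⁴ → stable
  178–196 m: −αΔT+βΔS = −(2.1 × 10⁻⁴)(+2.5)+(7.3 × 10⁻⁴)(-0.11) = -6.1 × 10⁻⁴ → UNSTABLE
  196–212 m: −αΔT+βΔS = −(2.1 × 10⁻⁴)(-5.9)+(7.3 × 10⁻⁴)(-0.66) = 7.6 × 10⁻⁴ → stable
  212–214 m: −αΔT+βΔS = −(2.1 × 10⁻⁴)(+0.9)+(7.3 × 10⁻⁴)(+0.47) = 1.5 × 10⁻⁴ → stable
The 178–196 m interval has Δρ < 0: lighter water underlies denser water.

178–196 m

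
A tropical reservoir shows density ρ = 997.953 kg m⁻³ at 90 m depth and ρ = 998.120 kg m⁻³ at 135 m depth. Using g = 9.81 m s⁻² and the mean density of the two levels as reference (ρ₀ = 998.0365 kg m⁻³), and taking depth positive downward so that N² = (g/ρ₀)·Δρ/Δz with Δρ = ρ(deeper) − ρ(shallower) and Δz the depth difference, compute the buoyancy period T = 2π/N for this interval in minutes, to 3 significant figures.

17.3 min

Δρ = 998.120 − 997.953 = 0.167 kg m⁻³ over Δz = 135 − 90 = 45 m.
N² = (9.81/998.0365) × (0.167/45) = 3.6478 × 10⁻⁵ s⁻².
N = √(3.6478 × 10⁻⁵) = 6.0397 × 10⁻³ rad s⁻¹, so T = 2π/N = 1.0403 × 10³ s = 17.338 min ≈ 17.3 min.
Since Δρ > 0 the layer is stably stratified.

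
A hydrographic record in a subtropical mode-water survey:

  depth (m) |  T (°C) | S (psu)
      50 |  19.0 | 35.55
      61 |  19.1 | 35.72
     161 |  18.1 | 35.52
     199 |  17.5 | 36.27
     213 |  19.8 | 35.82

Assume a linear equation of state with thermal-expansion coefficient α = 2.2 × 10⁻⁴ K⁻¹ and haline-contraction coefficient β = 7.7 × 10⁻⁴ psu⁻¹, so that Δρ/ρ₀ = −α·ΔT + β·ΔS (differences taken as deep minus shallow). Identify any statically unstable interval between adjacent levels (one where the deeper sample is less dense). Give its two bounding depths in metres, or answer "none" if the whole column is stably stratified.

199–213 m

Evaluate Δρ/ρ₀ = −αΔT + βΔS across each adjacent pair:
  50–61 m: −αΔT+βΔS = −(2.2 × 10⁻⁴)(+0.1)+(7.7 × 10⁻⁴)(+0.17) = 1.1 × 10⁻⁴ → stable
  61–161 m: −αΔT+βΔS = −(2.2 × 10⁻⁴)(-1.0)+(7.7 × 10⁻⁴)(-0.20) = 6.6 × 10⁻⁵ → stable
  161–199 m: −αΔT+βΔS = −(2.2 × 10⁻⁴)(-0.6)+(7.7 × 10⁻⁴)(+0.75) = 7.1 × 10⁻⁴ → stable
  199–213 m: −αΔT+βΔS = −(2.2 × 10⁻⁴)(+2.3)+(7.7 × 10⁻⁴)(-0.45) = -8.5 × 10⁻⁴ → UNSTABLE
The 199–213 m interval has Δρ < 0: lighter water underlies denser water.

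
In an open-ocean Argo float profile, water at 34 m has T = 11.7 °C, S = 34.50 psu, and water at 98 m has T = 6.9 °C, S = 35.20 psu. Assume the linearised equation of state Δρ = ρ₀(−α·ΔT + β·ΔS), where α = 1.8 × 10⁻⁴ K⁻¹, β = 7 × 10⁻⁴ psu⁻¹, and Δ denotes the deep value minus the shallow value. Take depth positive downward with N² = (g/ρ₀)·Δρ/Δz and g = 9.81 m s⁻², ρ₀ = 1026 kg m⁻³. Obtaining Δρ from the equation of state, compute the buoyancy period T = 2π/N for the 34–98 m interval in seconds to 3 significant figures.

436 s

ΔT = -4.8 K, ΔS = +0.70 psu (deep − shallow).
Δρ/ρ₀ = −αΔT + βΔS = 8.64 × 10⁻⁴ + 4.90 × 10⁻⁴ = 1.354 × 10⁻³, so Δρ ≈ 1.389 kg m⁻³.
N² = (g/ρ₀)·Δρ/Δz = g·(Δρ/ρ₀)/Δz = 9.81 × 1.354 × 10⁻³ / 64 = 2.0754 × 10⁻⁴ s⁻².
N = √(2.0754 × 10⁻⁴) = 0.014406 rad s⁻¹ → T = 2π/N = 436.15 s ≈ 436 s.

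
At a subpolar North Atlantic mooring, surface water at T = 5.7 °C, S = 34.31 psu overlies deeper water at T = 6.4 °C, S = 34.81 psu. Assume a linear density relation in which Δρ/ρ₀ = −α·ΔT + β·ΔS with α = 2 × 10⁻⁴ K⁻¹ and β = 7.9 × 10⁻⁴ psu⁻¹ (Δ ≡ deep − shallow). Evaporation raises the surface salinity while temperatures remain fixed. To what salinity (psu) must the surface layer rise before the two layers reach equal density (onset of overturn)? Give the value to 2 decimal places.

34.63 psu

Neutral buoyancy requires −α(T_deep − T_surf) + β(S_deep − S_surf′) = 0.
S_surf′ = S_deep − (α/β)·ΔT = 34.81 − (2 × 10⁻⁴/7.9 × 10⁻⁴)·(+0.7) = 34.6328 psu.
Increase required: 34.6328 − 34.31 = 0.3228 psu.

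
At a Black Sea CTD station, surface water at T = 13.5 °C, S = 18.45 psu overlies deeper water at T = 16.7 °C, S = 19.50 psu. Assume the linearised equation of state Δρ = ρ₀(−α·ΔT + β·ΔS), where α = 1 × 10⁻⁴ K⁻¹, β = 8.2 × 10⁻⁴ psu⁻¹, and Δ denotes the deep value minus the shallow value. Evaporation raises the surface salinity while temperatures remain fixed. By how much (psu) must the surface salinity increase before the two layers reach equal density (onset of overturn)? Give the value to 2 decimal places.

0.66 psu

Neutral buoyancy requires −α(T_deep − T_surf) + β(S_deep − S_surf′) = 0.
S_surf′ = S_deep − (α/β)·ΔT = 19.50 − (1 × 10⁻⁴/8.2 × 10⁻⁴)·(+3.2) = 19.1098 psu.
Increase required: 19.1098 − 18.45 = 0.6598 psu.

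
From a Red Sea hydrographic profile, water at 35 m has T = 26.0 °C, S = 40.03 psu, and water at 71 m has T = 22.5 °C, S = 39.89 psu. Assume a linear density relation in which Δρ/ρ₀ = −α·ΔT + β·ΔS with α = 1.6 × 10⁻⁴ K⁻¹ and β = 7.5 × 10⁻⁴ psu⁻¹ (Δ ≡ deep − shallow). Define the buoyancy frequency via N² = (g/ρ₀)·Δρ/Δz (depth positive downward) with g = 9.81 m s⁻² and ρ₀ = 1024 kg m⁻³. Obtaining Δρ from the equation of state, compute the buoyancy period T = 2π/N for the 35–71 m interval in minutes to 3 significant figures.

9.40 min

ΔT = -3.5 K, ΔS = -0.14 psu (deep − shallow).
Δρ/ρ₀ = −αΔT + βΔS = 5.60 × 10⁻⁴ − 1.05 × 10⁻⁴ = 4.55 × 10⁻⁴, so Δρ ≈ 0.4659 kg m⁻³.
N² = (g/ρ₀)·Δρ/Δz = g·(Δρ/ρ₀)/Δz = 9.81 × 4.55 × 10⁻⁴ / 36 = 1.2399 × 10⁻⁴ s⁻².
N = √(1.2399 × 10⁻⁴) = 0.011135 rad s⁻¹ → T = 2π/N = 564.27 s = 9.4045 min ≈ 9.40 min.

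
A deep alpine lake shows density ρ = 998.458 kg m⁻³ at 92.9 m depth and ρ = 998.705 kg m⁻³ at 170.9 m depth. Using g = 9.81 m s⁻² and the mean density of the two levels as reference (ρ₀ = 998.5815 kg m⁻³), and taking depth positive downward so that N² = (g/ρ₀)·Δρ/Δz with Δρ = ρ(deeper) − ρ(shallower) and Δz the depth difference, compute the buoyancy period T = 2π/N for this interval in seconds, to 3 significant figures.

Δρ = 998.705 − 998.458 = 0.247 kg m⁻³ over Δz = 170.9 − 92.9 = 78 m.
N² = (9.81/998.5815) × (0.247/78) = 3.1109 × 10⁻⁵ s⁻².
N = √(3.1109 × 10⁻⁵) = 5.5775 × 10⁻³ rad s⁻¹, so T = 2π/N = 1.1265 × 10³ s ≈ 1.13 × 10³ s.

1.13 × 10³ s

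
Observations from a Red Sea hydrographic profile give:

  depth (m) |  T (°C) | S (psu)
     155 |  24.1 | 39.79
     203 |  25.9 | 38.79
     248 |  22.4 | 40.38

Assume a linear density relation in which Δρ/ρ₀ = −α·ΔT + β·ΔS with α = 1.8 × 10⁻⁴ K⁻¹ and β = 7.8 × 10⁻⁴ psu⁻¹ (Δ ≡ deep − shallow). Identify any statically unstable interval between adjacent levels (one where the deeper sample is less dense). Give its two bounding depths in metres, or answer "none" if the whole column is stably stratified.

Evaluate Δρ/ρ₀ = −αΔT + βΔS across each adjacent pair:
  155–203 m: −αΔT+βΔS = −(1.8 × 10⁻⁴)(+1.8)+(7.8 × 10⁻⁴)(-1.00) = -1.1 × 10⁻³ → UNSTABLE
  203–248 m: −αΔT+βΔS = −(1.8 × 10⁻⁴)(-3.5)+(7.8 × 10⁻⁴)(+1.59) = 1.9 × 10⁻³ → stable
The 155–203 m interval has Δρ < 0: lighter water underlies denser water.

155–203 m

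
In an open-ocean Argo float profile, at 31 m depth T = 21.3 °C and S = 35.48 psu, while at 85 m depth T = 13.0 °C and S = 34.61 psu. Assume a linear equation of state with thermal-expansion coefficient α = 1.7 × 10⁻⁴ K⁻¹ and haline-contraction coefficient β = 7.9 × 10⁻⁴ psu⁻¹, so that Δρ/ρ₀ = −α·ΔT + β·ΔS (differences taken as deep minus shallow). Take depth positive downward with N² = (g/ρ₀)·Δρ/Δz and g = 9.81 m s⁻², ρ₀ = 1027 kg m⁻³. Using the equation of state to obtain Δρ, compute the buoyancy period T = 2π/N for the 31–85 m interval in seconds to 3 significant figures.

ΔT = -8.3 K, ΔS = -0.87 psu (deep − shallow).
Δρ/ρ₀ = −αΔT + βΔS = 1.411 × 10⁻³ − 6.873 × 10⁻⁴ = 7.237 × 10⁻⁴, so Δρ ≈ 0.7432 kg m⁻³.
N² = (g/ρ₀)·Δρ/Δz = g·(Δρ/ρ₀)/Δz = 9.81 × 7.237 × 10⁻⁴ / 54 = 1.3147 × 10⁻⁴ s⁻².
N = √(1.3147 × 10⁻⁴) = 0.011466 rad s⁻¹ → T = 2π/N = 547.98 s ≈ 548 s.

548 s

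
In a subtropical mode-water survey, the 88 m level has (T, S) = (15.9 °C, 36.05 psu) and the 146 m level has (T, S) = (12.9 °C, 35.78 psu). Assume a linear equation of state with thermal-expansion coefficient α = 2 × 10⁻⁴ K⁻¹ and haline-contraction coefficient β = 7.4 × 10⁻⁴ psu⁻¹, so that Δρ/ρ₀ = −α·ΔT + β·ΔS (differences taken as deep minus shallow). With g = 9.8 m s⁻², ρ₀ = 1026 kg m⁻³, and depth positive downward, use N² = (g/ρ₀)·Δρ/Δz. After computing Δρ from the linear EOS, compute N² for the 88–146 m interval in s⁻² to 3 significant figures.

6.76 × 10⁻⁵ s⁻²

ΔT = -3.0 K, ΔS = -0.27 psu (deep − shallow).
Δρ/ρ₀ = −αΔT + βΔS = 6.00 × 10⁻⁴ − 1.998 × 10⁻⁴ = 4.002 × 10⁻⁴, so Δρ ≈ 0.4106 kg m⁻³.
N² = (g/ρ₀)·Δρ/Δz = g·(Δρ/ρ₀)/Δz = 9.8 × 4.002 × 10⁻⁴ / 58 = 6.7620 × 10⁻⁵ s⁻² ≈ 6.76 × 10⁻⁵ s⁻².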